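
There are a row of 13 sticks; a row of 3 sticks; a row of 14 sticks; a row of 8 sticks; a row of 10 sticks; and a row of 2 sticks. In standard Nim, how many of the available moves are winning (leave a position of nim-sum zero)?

0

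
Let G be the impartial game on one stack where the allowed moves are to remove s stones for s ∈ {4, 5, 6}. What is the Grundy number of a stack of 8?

2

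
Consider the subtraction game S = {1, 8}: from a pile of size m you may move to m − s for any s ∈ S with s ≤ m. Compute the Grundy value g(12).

1

Grundy values for subtraction set {1, 8}:
g(0) = mex{} = 0
g(1) = mex{0} = 1
g(2) = mex{1} = 0
g(3) = mex{0} = 1
g(4) = mex{1} = 0
g(5) = mex{0} = 1
g(6) = mex{1} = 0
g(7) = mex{0} = 1
g(8) = mex{0,1} = 2
g(9) = mex{1,2} = 0
g(10) = mex{0} = 1
g(11) = mex{1} = 0
g(12) = mex{0} = 1
So g(12) = 1.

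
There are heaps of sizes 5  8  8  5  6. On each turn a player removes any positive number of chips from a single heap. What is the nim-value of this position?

Write each in binary and XOR column by column:
  0101  (5)
  1000  (8)
  1000  (8)
  0101  (5)
  0110  (6)
  ----
  0110  (6)

6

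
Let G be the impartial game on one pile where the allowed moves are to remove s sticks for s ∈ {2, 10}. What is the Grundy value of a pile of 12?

Build the Grundy sequence with g(k) = mex{g(k−s) : s ∈ {2, 10}, s ≤ k}:
k:     0  1  2  3  4  5  6  7  8  9 10 11 12
g(k):  0  0  1  1  0  0  1  1  0  0  1  1  0
So g(12) = 0.

0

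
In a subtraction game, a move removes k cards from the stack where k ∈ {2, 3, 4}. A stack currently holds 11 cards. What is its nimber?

2

Compute g(0), g(1), … for moves {2, 3, 4}:
g(0) = mex{} = 0
g(1) = mex{} = 0
g(2) = mex{0} = 1
g(3) = mex{0} = 1
g(4) = mex{0,1} = 2
g(5) = mex{0,1} = 2
g(6) = mex{1,2} = 0
g(7) = mex{1,2} = 0
g(8) = mex{0,2} = 1
g(9) = mex{0,2} = 1
g(10) = mex{0,1} = 2
g(11) = mex{0,1} = 2
So g(11) = 2.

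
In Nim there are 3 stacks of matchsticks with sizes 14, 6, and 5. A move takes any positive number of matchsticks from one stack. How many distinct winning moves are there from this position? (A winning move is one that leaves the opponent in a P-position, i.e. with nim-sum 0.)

1

Bitwise XOR of the heap sizes:
  1110  (14)
  0110  (6)
  0101  (5)
  ----
  1101  (13)
The overall nim-sum is X = 13. A stack of size p has a winning move iff p XOR X < p (reduce it to p XOR X).
  14: 14 XOR 13 = 3 < 14 — winning move (to 3).
  6: 6 XOR 13 = 11 ≥ 6 — no move.
  5: 5 XOR 13 = 8 ≥ 5 — no move.
That gives 1 winning move.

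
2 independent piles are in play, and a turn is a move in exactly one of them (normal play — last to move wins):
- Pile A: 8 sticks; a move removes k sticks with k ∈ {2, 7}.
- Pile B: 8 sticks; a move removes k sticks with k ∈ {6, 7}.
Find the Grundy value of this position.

3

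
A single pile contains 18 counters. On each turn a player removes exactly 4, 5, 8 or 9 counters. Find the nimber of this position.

Compute g(0), g(1), … for moves {4, 5, 8, 9}:
k:     0  1  2  3  4  5  6  7  8  9 10 11 12 13 14 15 16 17 18
g(k):  0  0  0  0  1  1  1  1  2  2  2  2  3  0  0  0  0  1  1
So g(18) = 1.

1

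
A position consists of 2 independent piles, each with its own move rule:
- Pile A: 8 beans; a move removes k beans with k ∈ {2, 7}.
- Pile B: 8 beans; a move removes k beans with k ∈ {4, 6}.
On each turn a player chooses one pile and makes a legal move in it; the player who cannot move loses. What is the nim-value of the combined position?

Grundy values for pile A (subtraction set {2, 7}):
g(0) = mex{} = 0
g(1) = mex{} = 0
g(2) = mex{0} = 1
g(3) = mex{0} = 1
g(4) = mex{1} = 0
g(5) = mex{1} = 0
g(6) = mex{0} = 1
g(7) = mex{0} = 1
g(8) = mex{0,1} = 2
So g(8) = 2.
Build the Grundy sequence for pile B with g(k) = mex{g(k−s) : s ∈ {4, 6}, s ≤ k}:
g(0) = mex{} = 0
g(1) = mex{} = 0
g(2) = mex{} = 0
g(3) = mex{} = 0
g(4) = mex{0} = 1
g(5) = mex{0} = 1
g(6) = mex{0} = 1
g(7) = mex{0} = 1
g(8) = mex{0,1} = 2
So g(8) = 2.
The value of a disjunctive sum is the nim-sum of the parts.
Combined value = 2 XOR 2 = 0.

0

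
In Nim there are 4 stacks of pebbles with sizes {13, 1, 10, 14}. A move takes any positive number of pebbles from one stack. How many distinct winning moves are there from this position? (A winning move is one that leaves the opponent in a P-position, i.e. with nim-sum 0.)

Write each in binary and XOR column by column:
  1101  (13)
  0001  (1)
  1010  (10)
  1110  (14)
  ----
  1000  (8)
The overall nim-sum is X = 8. A stack of size p has a winning move iff p XOR X < p (reduce it to p XOR X).
  13: 13 XOR 8 = 5 < 13 — winning move (to 5).
  1: 1 XOR 8 = 9 ≥ 1 — no move.
  10: 10 XOR 8 = 2 < 10 — winning move (to 2).
  14: 14 XOR 8 = 6 < 14 — winning move (to 6).
That gives 3 winning moves.

3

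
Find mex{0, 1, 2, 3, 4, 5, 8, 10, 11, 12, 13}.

The values 0, 1, 2, 3, 4, 5 are all present; 6 is the first non-negative integer missing from the set.

6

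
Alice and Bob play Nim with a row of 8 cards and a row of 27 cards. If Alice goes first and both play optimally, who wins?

Nim-sum: 8 ⊕ 27 = 19.
The nim-sum is 19 ≠ 0, so this is an N-position: the player to move can win; Alice has a winning move.

Alice wins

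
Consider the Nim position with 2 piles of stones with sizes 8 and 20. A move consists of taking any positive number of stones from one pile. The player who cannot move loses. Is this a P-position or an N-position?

Bitwise XOR of the heap sizes:
  01000  (8)
  10100  (20)
  -----
  11100  (28)
The nim-sum is 28 ≠ 0, so this is an N-position: the player to move can win.

N-position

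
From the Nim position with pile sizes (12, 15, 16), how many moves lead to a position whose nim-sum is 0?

1

Nim-sum: 12 ⊕ 15 ⊕ 16 = 19.
The overall nim-sum is X = 19. A pile of size p has a winning move iff p XOR X < p (reduce it to p XOR X).
  12: 12 XOR 19 = 31 ≥ 12 — no move.
  15: 15 XOR 19 = 28 ≥ 15 — no move.
  16: 16 XOR 19 = 3 < 16 — winning move (to 3).
That gives 1 winning move.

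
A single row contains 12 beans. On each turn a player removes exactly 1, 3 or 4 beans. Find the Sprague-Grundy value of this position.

Grundy values for subtraction set {1, 3, 4}:
k:     0  1  2  3  4  5  6  7  8  9 10 11 12
g(k):  0  1  0  1  2  3  2  0  1  0  1  2  3
So g(12) = 3.

3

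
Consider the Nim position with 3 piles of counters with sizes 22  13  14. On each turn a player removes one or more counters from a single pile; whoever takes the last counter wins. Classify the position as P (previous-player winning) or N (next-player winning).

N-position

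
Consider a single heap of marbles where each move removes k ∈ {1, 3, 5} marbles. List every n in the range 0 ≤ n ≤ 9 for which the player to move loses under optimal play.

0, 2, 4, 6, 8

Build the Grundy sequence with g(k) = mex{g(k−s) : s ∈ {1, 3, 5}, s ≤ k}:
g(0) = mex{} = 0
g(1) = mex{0} = 1
g(2) = mex{1} = 0
g(3) = mex{0} = 1
g(4) = mex{1} = 0
g(5) = mex{0} = 1
g(6) = mex{1} = 0
g(7) = mex{0} = 1
g(8) = mex{1} = 0
g(9) = mex{0} = 1
The P-positions (g = 0) in 0..9 are 0, 2, 4, 6, 8.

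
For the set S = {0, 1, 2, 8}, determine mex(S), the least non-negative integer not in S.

3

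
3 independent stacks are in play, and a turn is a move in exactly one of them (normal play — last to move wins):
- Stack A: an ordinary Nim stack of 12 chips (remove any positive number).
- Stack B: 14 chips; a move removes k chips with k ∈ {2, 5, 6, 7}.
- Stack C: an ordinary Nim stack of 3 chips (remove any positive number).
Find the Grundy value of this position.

14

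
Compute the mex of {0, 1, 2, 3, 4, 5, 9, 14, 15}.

6

The values 0, 1, 2, 3, 4, 5 are all present; 6 is the first non-negative integer missing from the set.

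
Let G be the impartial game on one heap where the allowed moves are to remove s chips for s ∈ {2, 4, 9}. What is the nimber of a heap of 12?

Grundy values for subtraction set {2, 4, 9}:
g(0) = mex{} = 0
g(1) = mex{} = 0
g(2) = mex{0} = 1
g(3) = mex{0} = 1
g(4) = mex{0,1} = 2
g(5) = mex{0,1} = 2
g(6) = mex{1,2} = 0
g(7) = mex{1,2} = 0
g(8) = mex{0,2} = 1
g(9) = mex{0,2} = 1
g(10) = mex{0,1} = 2
g(11) = mex{0,1} = 2
g(12) = mex{1,2} = 0
So g(12) = 0.

0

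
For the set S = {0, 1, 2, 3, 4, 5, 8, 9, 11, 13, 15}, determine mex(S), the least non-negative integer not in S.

The values 0, 1, 2, 3, 4, 5 are all present; 6 is the first non-negative integer missing from the set.

6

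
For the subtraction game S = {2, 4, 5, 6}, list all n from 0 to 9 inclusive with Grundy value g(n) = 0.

Build the Grundy sequence with g(k) = mex{g(k−s) : s ∈ {2, 4, 5, 6}, s ≤ k}:
g(0) = mex{} = 0
g(1) = mex{} = 0
g(2) = mex{0} = 1
g(3) = mex{0} = 1
g(4) = mex{0,1} = 2
g(5) = mex{0,1} = 2
g(6) = mex{0,1,2} = 3
g(7) = mex{0,1,2} = 3
g(8) = mex{1,2,3} = 0
g(9) = mex{1,2,3} = 0
The P-positions (g = 0) in 0..9 are 0, 1, 8, 9.

0, 1, 8, 9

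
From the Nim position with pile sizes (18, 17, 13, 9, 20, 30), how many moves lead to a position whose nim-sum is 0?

3

Compute the nim-sum pairwise:
18 XOR 17 = 3
3 XOR 13 = 14
14 XOR 9 = 7
7 XOR 20 = 19
19 XOR 30 = 13
The overall nim-sum is X = 13. A pile of size p has a winning move iff p XOR X < p (reduce it to p XOR X).
  18: 18 XOR 13 = 31 ≥ 18 — no move.
  17: 17 XOR 13 = 28 ≥ 17 — no move.
  13: 13 XOR 13 = 0 < 13 — winning move (to 0).
  9: 9 XOR 13 = 4 < 9 — winning move (to 4).
  20: 20 XOR 13 = 25 ≥ 20 — no move.
  30: 30 XOR 13 = 19 < 30 — winning move (to 19).
That gives 3 winning moves.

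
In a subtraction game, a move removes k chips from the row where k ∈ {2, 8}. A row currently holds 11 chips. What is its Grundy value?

Build the Grundy sequence with g(k) = mex{g(k−s) : s ∈ {2, 8}, s ≤ k}:
g(0) = mex{} = 0
g(1) = mex{} = 0
g(2) = mex{0} = 1
g(3) = mex{0} = 1
g(4) = mex{1} = 0
g(5) = mex{1} = 0
g(6) = mex{0} = 1
g(7) = mex{0} = 1
g(8) = mex{0,1} = 2
g(9) = mex{0,1} = 2
g(10) = mex{1,2} = 0
g(11) = mex{1,2} = 0
So g(11) = 0.

0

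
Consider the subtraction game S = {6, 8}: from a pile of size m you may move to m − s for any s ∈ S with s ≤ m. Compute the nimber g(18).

0

Compute g(0), g(1), … for moves {6, 8}:
k:     0  1  2  3  4  5  6  7  8  9 10 11 12 13 14 15 16 17 18
g(k):  0  0  0  0  0  0  1  1  1  1  1  1  2  2  0  0  0  0  0
So g(18) = 0.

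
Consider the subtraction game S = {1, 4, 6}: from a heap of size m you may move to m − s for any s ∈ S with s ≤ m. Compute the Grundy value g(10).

Grundy values for subtraction set {1, 4, 6}:
k:     0  1  2  3  4  5  6  7  8  9 10
g(k):  0  1  0  1  2  0  1  0  1  2  0
So g(10) = 0.

0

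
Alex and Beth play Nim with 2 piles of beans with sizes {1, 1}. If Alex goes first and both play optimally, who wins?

Beth wins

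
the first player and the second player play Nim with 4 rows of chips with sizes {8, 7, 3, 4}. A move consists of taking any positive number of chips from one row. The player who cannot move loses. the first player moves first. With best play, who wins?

Write each in binary and XOR column by column:
  1000  (8)
  0111  (7)
  0011  (3)
  0100  (4)
  ----
  1000  (8)
The nim-sum is 8 ≠ 0, so this is an N-position: the player to move can win; the first player has a winning move.

the first player wins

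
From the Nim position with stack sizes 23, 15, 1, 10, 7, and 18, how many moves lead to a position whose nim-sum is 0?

Compute the nim-sum pairwise:
23 ^ 15 = 24
24 ^ 1 = 25
25 ^ 10 = 19
19 ^ 7 = 20
20 ^ 18 = 6
The overall nim-sum is X = 6. A stack of size p has a winning move iff p XOR X < p (reduce it to p XOR X).
  23: 23 XOR 6 = 17 < 23 — winning move (to 17).
  15: 15 XOR 6 = 9 < 15 — winning move (to 9).
  1: 1 XOR 6 = 7 ≥ 1 — no move.
  10: 10 XOR 6 = 12 ≥ 10 — no move.
  7: 7 XOR 6 = 1 < 7 — winning move (to 1).
  18: 18 XOR 6 = 20 ≥ 18 — no move.
That gives 3 winning moves.

3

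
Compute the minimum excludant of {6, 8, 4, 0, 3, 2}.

1

0 is in the set but 1 is not, so the mex is 1.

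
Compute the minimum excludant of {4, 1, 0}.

The values 0, 1 are all present; 2 is the first non-negative integer missing from the set.

2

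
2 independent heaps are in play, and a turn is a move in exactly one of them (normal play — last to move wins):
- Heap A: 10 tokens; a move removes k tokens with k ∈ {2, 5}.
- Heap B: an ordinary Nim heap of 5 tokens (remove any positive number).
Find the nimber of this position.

Grundy values for heap A (subtraction set {2, 5}):
k:     0  1  2  3  4  5  6  7  8  9 10
g(k):  0  0  1  1  0  2  1  0  0  1  1
So g(10) = 1.
Heap B is a plain Nim heap of size 5, so its Grundy value is 5.
By the Sprague-Grundy theorem, the Grundy value of a sum of independent games is the XOR of the component values.
Combined value = 1 XOR 5 = 4.

4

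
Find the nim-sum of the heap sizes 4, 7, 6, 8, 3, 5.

Compute the nim-sum pairwise:
4 XOR 7 = 3
3 XOR 6 = 5
5 XOR 8 = 13
13 XOR 3 = 14
14 XOR 5 = 11

11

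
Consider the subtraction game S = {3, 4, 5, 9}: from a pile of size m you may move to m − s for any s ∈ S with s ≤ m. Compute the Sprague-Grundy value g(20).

Compute g(0), g(1), … for moves {3, 4, 5, 9}:
k:     0  1  2  3  4  5  6  7  8  9 10 11 12 13 14 15 16 17 18 19 20
g(k):  0  0  0  1  1  1  2  2  0  3  3  1  4  2  0  0  0  1  1  1  2
So g(20) = 2.

2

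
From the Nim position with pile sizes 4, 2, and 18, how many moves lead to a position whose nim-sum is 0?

1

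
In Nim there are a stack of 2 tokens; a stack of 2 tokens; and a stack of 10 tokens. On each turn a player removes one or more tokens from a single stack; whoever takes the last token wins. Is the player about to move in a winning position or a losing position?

Winning position

Compute the nim-sum pairwise:
2 ⊕ 2 = 0
0 ⊕ 10 = 10
The nim-sum is 10 ≠ 0, so this is an N-position: the player to move can win.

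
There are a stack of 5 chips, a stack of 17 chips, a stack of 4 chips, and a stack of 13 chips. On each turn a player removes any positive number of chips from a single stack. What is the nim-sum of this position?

29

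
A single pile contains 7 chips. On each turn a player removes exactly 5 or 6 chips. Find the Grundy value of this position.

1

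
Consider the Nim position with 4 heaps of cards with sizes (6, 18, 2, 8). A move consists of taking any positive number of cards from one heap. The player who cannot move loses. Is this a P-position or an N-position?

N-position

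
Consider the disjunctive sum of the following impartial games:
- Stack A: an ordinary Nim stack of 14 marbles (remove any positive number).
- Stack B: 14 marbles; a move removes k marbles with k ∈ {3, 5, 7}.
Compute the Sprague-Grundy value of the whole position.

15

Stack A is a plain Nim stack of size 14, so its Grundy value is 14.
For stack B, compute g(0), g(1), … with moves {3, 5, 7}:
g(0) = mex{} = 0
g(1) = mex{} = 0
g(2) = mex{} = 0
g(3) = mex{0} = 1
g(4) = mex{0} = 1
g(5) = mex{0} = 1
g(6) = mex{0,1} = 2
g(7) = mex{0,1} = 2
g(8) = mex{0,1} = 2
g(9) = mex{0,1,2} = 3
g(10) = mex{1,2} = 0
g(11) = mex{1,2} = 0
g(12) = mex{1,2,3} = 0
g(13) = mex{0,2} = 1
g(14) = mex{0,2,3} = 1
So g(14) = 1.
By the Sprague-Grundy theorem, the Grundy value of a sum of independent games is the XOR of the component values.
Combined value = 14 ⊕ 1 = 15.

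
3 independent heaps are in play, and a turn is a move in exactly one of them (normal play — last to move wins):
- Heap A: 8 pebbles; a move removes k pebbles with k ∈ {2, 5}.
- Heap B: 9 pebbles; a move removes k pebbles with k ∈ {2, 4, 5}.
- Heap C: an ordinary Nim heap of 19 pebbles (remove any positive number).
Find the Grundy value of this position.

18

For heap A, compute g(0), g(1), … with moves {2, 5}:
g(0) = mex{} = 0
g(1) = mex{} = 0
g(2) = mex{0} = 1
g(3) = mex{0} = 1
g(4) = mex{1} = 0
g(5) = mex{0,1} = 2
g(6) = mex{0} = 1
g(7) = mex{1,2} = 0
g(8) = mex{1} = 0
So g(8) = 0.
Build the Grundy sequence for heap B with g(k) = mex{g(k−s) : s ∈ {2, 4, 5}, s ≤ k}:
g(0) = mex{} = 0
g(1) = mex{} = 0
g(2) = mex{0} = 1
g(3) = mex{0} = 1
g(4) = mex{0,1} = 2
g(5) = mex{0,1} = 2
g(6) = mex{0,1,2} = 3
g(7) = mex{1,2} = 0
g(8) = mex{1,2,3} = 0
g(9) = mex{0,2} = 1
So g(9) = 1.
Heap C is a plain Nim heap of size 19, so its Grundy value is 19.
The value of a disjunctive sum is the nim-sum of the parts.
Combined value = 0 XOR 1 XOR 19 = 18.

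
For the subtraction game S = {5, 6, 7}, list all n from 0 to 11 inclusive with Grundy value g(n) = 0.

0, 1, 2, 3, 4

Grundy values for subtraction set {5, 6, 7}:
k:     0  1  2  3  4  5  6  7  8  9 10 11
g(k):  0  0  0  0  0  1  1  1  1  1  2  2
The P-positions (g = 0) in 0..11 are 0, 1, 2, 3, 4.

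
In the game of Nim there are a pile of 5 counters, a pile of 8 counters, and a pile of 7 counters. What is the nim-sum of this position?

10

Compute the nim-sum pairwise:
5 XOR 8 = 13
13 XOR 7 = 10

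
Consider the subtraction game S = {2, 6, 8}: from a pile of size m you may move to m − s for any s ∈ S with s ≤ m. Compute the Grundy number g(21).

Compute g(0), g(1), … for moves {2, 6, 8}:
k:     0  1  2  3  4  5  6  7  8  9 10 11 12 13 14 15 16 17 18 19 20 21
g(k):  0  0  1  1  0  0  1  1  2  2  3  3  2  2  0  0  1  1  0  0  1  1
So g(21) = 1.

1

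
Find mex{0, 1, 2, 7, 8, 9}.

The values 0, 1, 2 are all present; 3 is the first non-negative integer missing from the set.

3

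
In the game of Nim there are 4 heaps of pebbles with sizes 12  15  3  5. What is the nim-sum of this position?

5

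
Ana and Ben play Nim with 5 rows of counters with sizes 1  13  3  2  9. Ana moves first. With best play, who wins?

Compute the nim-sum pairwise:
1 ⊕ 13 = 12
12 ⊕ 3 = 15
15 ⊕ 2 = 13
13 ⊕ 9 = 4
The nim-sum is 4 ≠ 0, so this is an N-position: the player to move can win; Ana has a winning move.

Ana wins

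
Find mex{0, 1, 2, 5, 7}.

3

The values 0, 1, 2 are all present; 3 is the first non-negative integer missing from the set.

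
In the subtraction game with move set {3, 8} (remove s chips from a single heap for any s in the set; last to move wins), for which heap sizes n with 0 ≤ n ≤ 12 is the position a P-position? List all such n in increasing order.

0, 1, 2, 6, 7, 11, 12

Grundy values for subtraction set {3, 8}:
k:     0  1  2  3  4  5  6  7  8  9 10 11 12
g(k):  0  0  0  1  1  1  0  0  2  1  1  0  0
The P-positions (g = 0) in 0..12 are 0, 1, 2, 6, 7, 11, 12.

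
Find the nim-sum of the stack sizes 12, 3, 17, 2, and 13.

In binary:
  01100  (12)
  00011  (3)
  10001  (17)
  00010  (2)
  01101  (13)
  -----
  10001  (17)

17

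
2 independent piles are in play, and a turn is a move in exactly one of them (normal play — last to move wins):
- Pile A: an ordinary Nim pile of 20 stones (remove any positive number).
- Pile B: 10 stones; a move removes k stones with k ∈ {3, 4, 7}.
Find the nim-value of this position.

20

Pile A is a plain Nim pile of size 20, so its Grundy value is 20.
Grundy values for pile B (subtraction set {3, 4, 7}):
k:     0  1  2  3  4  5  6  7  8  9 10
g(k):  0  0  0  1  1  1  2  2  2  3  0
So g(10) = 0.
By the Sprague-Grundy theorem, the Grundy value of a sum of independent games is the XOR of the component values.
Combined value = 20 ⊕ 0 = 20.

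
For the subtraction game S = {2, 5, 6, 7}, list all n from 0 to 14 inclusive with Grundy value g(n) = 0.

0, 1, 4, 12, 13

Build the Grundy sequence with g(k) = mex{g(k−s) : s ∈ {2, 5, 6, 7}, s ≤ k}:
k:     0  1  2  3  4  5  6  7  8  9 10 11 12 13 14
g(k):  0  0  1  1  0  2  1  3  2  2  3  3  0  0  1
The P-positions (g = 0) in 0..14 are 0, 1, 4, 12, 13.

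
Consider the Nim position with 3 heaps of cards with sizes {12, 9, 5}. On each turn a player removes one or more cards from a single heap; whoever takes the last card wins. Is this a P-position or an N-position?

In binary:
  1100  (12)
  1001  (9)
  0101  (5)
  ----
  0000  (0)
The nim-sum is 0, so this is a P-position: the player to move is in a losing position under optimal play.

P-position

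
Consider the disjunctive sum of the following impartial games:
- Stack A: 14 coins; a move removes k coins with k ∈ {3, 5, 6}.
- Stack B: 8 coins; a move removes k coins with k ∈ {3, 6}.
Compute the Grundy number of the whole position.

Build the Grundy sequence for stack A with g(k) = mex{g(k−s) : s ∈ {3, 5, 6}, s ≤ k}:
k:     0  1  2  3  4  5  6  7  8  9 10 11 12 13 14
g(k):  0  0  0  1  1  1  2  2  2  0  0  0  1  1  1
So g(14) = 1.
Build the Grundy sequence for stack B with g(k) = mex{g(k−s) : s ∈ {3, 6}, s ≤ k}:
g(0) = mex{} = 0
g(1) = mex{} = 0
g(2) = mex{} = 0
g(3) = mex{0} = 1
g(4) = mex{0} = 1
g(5) = mex{0} = 1
g(6) = mex{0,1} = 2
g(7) = mex{0,1} = 2
g(8) = mex{0,1} = 2
So g(8) = 2.
By the Sprague-Grundy theorem, the Grundy value of a sum of independent games is the XOR of the component values.
Combined value = 1 XOR 2 = 3.

3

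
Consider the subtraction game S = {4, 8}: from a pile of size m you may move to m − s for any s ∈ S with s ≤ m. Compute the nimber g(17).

1

Compute g(0), g(1), … for moves {4, 8}:
k:     0  1  2  3  4  5  6  7  8  9 10 11 12 13 14 15 16 17
g(k):  0  0  0  0  1  1  1  1  2  2  2  2  0  0  0  0  1  1
So g(17) = 1.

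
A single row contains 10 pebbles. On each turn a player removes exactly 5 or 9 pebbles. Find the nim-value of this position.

2

Build the Grundy sequence with g(k) = mex{g(k−s) : s ∈ {5, 9}, s ≤ k}:
g(0) = mex{} = 0
g(1) = mex{} = 0
g(2) = mex{} = 0
g(3) = mex{} = 0
g(4) = mex{} = 0
g(5) = mex{0} = 1
g(6) = mex{0} = 1
g(7) = mex{0} = 1
g(8) = mex{0} = 1
g(9) = mex{0} = 1
g(10) = mex{0,1} = 2
So g(10) = 2.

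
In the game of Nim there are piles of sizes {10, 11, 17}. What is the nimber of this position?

16

Compute the nim-sum pairwise:
10 ^ 11 = 1
1 ^ 17 = 16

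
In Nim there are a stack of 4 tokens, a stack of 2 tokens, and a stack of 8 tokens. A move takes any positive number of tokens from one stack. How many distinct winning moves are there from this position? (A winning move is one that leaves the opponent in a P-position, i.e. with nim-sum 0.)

Write each in binary and XOR column by column:
  0100  (4)
  0010  (2)
  1000  (8)
  ----
  1110  (14)
The overall nim-sum is X = 14. A stack of size p has a winning move iff p XOR X < p (reduce it to p XOR X).
  4: 4 XOR 14 = 10 ≥ 4 — no move.
  2: 2 XOR 14 = 12 ≥ 2 — no move.
  8: 8 XOR 14 = 6 < 8 — winning move (to 6).
That gives 1 winning move.

1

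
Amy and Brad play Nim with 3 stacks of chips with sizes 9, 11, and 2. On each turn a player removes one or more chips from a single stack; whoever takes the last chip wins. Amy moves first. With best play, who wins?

Nim-sum: 9 ^ 11 ^ 2 = 0.
The nim-sum is 0, so this is a P-position: the player to move is in a losing position under optimal play; Amy is about to move from it and so loses — Brad wins.

Brad wins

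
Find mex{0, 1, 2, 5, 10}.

3

The values 0, 1, 2 are all present; 3 is the first non-negative integer missing from the set.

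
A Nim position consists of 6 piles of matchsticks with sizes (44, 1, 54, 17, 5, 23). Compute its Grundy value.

24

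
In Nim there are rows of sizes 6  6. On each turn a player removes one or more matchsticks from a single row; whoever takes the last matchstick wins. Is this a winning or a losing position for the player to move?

Losing position

Nim-sum: 6 ⊕ 6 = 0.
The nim-sum is 0, so this is a P-position: the player to move is in a losing position under optimal play.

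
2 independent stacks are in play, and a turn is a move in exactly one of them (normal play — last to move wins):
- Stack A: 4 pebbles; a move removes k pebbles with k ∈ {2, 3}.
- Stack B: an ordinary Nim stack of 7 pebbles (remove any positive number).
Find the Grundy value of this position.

Grundy values for stack A (subtraction set {2, 3}):
g(0) = mex{} = 0
g(1) = mex{} = 0
g(2) = mex{0} = 1
g(3) = mex{0} = 1
g(4) = mex{0,1} = 2
So g(4) = 2.
Stack B is a plain Nim stack of size 7, so its Grundy value is 7.
The value of a disjunctive sum is the nim-sum of the parts.
Combined value = 2 XOR 7 = 5.

5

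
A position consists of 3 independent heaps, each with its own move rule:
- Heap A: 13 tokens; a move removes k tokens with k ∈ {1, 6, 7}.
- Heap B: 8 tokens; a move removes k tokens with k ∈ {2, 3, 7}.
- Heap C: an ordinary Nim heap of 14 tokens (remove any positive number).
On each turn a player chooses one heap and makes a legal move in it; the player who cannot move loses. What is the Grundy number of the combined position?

Grundy values for heap A (subtraction set {1, 6, 7}):
k:     0  1  2  3  4  5  6  7  8  9 10 11 12 13
g(k):  0  1  0  1  0  1  2  3  2  3  2  3  0  1
So g(13) = 1.
Build the Grundy sequence for heap B with g(k) = mex{g(k−s) : s ∈ {2, 3, 7}, s ≤ k}:
k:     0  1  2  3  4  5  6  7  8
g(k):  0  0  1  1  2  0  0  1  1
So g(8) = 1.
Heap C is a plain Nim heap of size 14, so its Grundy value is 14.
By the Sprague-Grundy theorem, the Grundy value of a sum of independent games is the XOR of the component values.
Combined value = 1 XOR 1 XOR 14 = 14.

14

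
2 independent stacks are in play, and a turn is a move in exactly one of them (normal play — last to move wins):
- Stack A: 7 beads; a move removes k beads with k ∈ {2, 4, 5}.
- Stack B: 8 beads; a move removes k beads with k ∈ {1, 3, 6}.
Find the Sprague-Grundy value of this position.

2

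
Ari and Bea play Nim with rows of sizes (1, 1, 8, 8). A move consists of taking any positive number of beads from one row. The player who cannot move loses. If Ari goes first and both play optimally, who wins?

Nim-sum: 1 XOR 1 XOR 8 XOR 8 = 0.
The nim-sum is 0, so this is a P-position: the player to move is in a losing position under optimal play; Ari is about to move from it and so loses — Bea wins.

Bea wins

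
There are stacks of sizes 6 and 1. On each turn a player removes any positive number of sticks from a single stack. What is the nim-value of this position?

Nim-sum: 6 XOR 1 = 7.

7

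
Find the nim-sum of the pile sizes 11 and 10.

1

Compute the nim-sum pairwise:
11 ⊕ 10 = 1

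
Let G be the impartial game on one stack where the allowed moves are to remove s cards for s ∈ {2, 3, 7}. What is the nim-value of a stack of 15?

Build the Grundy sequence with g(k) = mex{g(k−s) : s ∈ {2, 3, 7}, s ≤ k}:
k:     0  1  2  3  4  5  6  7  8  9 10 11 12 13 14 15
g(k):  0  0  1  1  2  0  0  1  1  2  0  0  1  1  2  0
So g(15) = 0.

0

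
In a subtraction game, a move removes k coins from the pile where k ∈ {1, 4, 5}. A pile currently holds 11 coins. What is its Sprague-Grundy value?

Compute g(0), g(1), … for moves {1, 4, 5}:
k:     0  1  2  3  4  5  6  7  8  9 10 11
g(k):  0  1  0  1  2  3  2  3  0  1  0  1
So g(11) = 1.

1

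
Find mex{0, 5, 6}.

1

0 is in the set but 1 is not, so the mex is 1.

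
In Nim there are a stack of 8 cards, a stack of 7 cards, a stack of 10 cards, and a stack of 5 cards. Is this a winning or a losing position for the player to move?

Write each in binary and XOR column by column:
  1000  (8)
  0111  (7)
  1010  (10)
  0101  (5)
  ----
  0000  (0)
The nim-sum is 0, so this is a P-position: the player to move is in a losing position under optimal play.

Losing position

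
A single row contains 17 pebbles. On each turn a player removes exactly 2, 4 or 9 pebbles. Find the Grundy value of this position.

Compute g(0), g(1), … for moves {2, 4, 9}:
k:     0  1  2  3  4  5  6  7  8  9 10 11 12 13 14 15 16 17
g(k):  0  0  1  1  2  2  0  0  1  1  2  2  0  0  1  1  2  2
So g(17) = 2.

2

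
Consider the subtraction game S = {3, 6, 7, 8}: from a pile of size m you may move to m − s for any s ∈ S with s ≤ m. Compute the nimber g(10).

3

Compute g(0), g(1), … for moves {3, 6, 7, 8}:
k:     0  1  2  3  4  5  6  7  8  9 10
g(k):  0  0  0  1  1  1  2  2  2  3  3
So g(10) = 3.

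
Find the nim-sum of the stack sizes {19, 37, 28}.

42

Nim-sum: 19 ⊕ 37 ⊕ 28 = 42.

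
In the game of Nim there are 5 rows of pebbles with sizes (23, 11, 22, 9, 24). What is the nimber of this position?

27

Write each in binary and XOR column by column:
  10111  (23)
  01011  (11)
  10110  (22)
  01001  (9)
  11000  (24)
  -----
  11011  (27)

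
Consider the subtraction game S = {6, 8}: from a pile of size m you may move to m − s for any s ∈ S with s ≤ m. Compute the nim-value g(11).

Grundy values for subtraction set {6, 8}:
k:     0  1  2  3  4  5  6  7  8  9 10 11
g(k):  0  0  0  0  0  0  1  1  1  1  1  1
So g(11) = 1.

1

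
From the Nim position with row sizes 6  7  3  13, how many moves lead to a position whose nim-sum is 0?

Compute the nim-sum pairwise:
6 XOR 7 = 1
1 XOR 3 = 2
2 XOR 13 = 15
The overall nim-sum is X = 15. A row of size p has a winning move iff p XOR X < p (reduce it to p XOR X).
  6: 6 XOR 15 = 9 ≥ 6 — no move.
  7: 7 XOR 15 = 8 ≥ 7 — no move.
  3: 3 XOR 15 = 12 ≥ 3 — no move.
  13: 13 XOR 15 = 2 < 13 — winning move (to 2).
That gives 1 winning move.

1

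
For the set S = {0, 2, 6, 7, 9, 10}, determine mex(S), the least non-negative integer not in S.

1

0 is in the set but 1 is not, so the mex is 1.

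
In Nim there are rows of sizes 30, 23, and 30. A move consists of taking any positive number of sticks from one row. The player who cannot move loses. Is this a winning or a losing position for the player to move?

Nim-sum: 30 ^ 23 ^ 30 = 23.
The nim-sum is 23 ≠ 0, so this is an N-position: the player to move can win.

Winning position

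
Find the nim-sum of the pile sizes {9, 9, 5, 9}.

Compute the nim-sum pairwise:
9 ⊕ 9 = 0
0 ⊕ 5 = 5
5 ⊕ 9 = 12

12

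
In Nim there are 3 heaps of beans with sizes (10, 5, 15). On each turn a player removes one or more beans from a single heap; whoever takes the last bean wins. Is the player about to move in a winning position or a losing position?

Compute the nim-sum pairwise:
10 XOR 5 = 15
15 XOR 15 = 0
The nim-sum is 0, so this is a P-position: the player to move is in a losing position under optimal play.

Losing position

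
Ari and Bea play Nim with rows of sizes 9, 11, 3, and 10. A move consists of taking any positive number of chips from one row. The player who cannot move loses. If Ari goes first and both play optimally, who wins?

Nim-sum: 9 XOR 11 XOR 3 XOR 10 = 11.
The nim-sum is 11 ≠ 0, so this is an N-position: the player to move can win; Ari has a winning move.

Ari wins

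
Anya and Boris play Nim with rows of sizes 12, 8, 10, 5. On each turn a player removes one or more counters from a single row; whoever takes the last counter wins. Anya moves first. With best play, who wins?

Nim-sum: 12 ^ 8 ^ 10 ^ 5 = 11.
The nim-sum is 11 ≠ 0, so this is an N-position: the player to move can win; Anya has a winning move.

Anya wins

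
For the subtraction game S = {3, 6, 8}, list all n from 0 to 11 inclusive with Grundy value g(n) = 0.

Build the Grundy sequence with g(k) = mex{g(k−s) : s ∈ {3, 6, 8}, s ≤ k}:
g(0) = mex{} = 0
g(1) = mex{} = 0
g(2) = mex{} = 0
g(3) = mex{0} = 1
g(4) = mex{0} = 1
g(5) = mex{0} = 1
g(6) = mex{0,1} = 2
g(7) = mex{0,1} = 2
g(8) = mex{0,1} = 2
g(9) = mex{0,1,2} = 3
g(10) = mex{0,1,2} = 3
g(11) = mex{1,2} = 0
The P-positions (g = 0) in 0..11 are 0, 1, 2, 11.

0, 1, 2, 11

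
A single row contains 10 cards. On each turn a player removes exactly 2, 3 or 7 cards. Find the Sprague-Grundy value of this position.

0

Compute g(0), g(1), … for moves {2, 3, 7}:
k:     0  1  2  3  4  5  6  7  8  9 10
g(k):  0  0  1  1  2  0  0  1  1  2  0
So g(10) = 0.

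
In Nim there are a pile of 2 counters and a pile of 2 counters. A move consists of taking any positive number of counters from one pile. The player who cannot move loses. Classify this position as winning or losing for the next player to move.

Nim-sum: 2 XOR 2 = 0.
The nim-sum is 0, so this is a P-position: the player to move is in a losing position under optimal play.

Losing position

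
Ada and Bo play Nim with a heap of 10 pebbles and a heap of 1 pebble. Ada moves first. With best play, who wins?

Ada wins

Bitwise XOR of the heap sizes:
  1010  (10)
  0001  (1)
  ----
  1011  (11)
The nim-sum is 11 ≠ 0, so this is an N-position: the player to move can win; Ada has a winning move.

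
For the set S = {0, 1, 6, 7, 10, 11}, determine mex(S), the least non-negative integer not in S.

The values 0, 1 are all present; 2 is the first non-negative integer missing from the set.

2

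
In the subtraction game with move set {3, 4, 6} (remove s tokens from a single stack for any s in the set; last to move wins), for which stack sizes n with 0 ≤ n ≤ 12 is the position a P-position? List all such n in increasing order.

0, 1, 2, 9, 10, 11

Compute g(0), g(1), … for moves {3, 4, 6}:
k:     0  1  2  3  4  5  6  7  8  9 10 11 12
g(k):  0  0  0  1  1  1  2  2  2  0  0  0  1
The P-positions (g = 0) in 0..12 are 0, 1, 2, 9, 10, 11.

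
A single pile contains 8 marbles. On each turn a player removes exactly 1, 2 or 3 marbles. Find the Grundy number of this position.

Compute g(0), g(1), … for moves {1, 2, 3}:
k:     0  1  2  3  4  5  6  7  8
g(k):  0  1  2  3  0  1  2  3  0
So g(8) = 0.

0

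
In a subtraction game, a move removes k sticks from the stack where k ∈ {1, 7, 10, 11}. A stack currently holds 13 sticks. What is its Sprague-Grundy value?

Grundy values for subtraction set {1, 7, 10, 11}:
k:     0  1  2  3  4  5  6  7  8  9 10 11 12 13
g(k):  0  1  0  1  0  1  0  1  0  1  2  3  2  3
So g(13) = 3.

3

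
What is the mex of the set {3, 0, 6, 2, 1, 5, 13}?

The values 0, 1, 2, 3 are all present; 4 is the first non-negative integer missing from the set.

4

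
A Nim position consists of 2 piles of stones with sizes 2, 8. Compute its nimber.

10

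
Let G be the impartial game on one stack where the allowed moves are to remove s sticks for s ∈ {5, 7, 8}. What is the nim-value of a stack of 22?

1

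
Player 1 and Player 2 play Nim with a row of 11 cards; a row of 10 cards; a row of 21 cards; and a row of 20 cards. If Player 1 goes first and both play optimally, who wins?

Nim-sum: 11 XOR 10 XOR 21 XOR 20 = 0.
The nim-sum is 0, so this is a P-position: the player to move is in a losing position under optimal play; Player 1 is about to move from it and so loses — Player 2 wins.

Player 2 wins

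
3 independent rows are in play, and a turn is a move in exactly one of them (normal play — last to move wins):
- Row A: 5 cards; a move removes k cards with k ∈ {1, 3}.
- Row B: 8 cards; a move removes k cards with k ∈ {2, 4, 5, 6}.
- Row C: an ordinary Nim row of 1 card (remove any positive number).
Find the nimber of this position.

0

Build the Grundy sequence for row A with g(k) = mex{g(k−s) : s ∈ {1, 3}, s ≤ k}:
k:     0  1  2  3  4  5
g(k):  0  1  0  1  0  1
So g(5) = 1.
For row B, compute g(0), g(1), … with moves {2, 4, 5, 6}:
k:     0  1  2  3  4  5  6  7  8
g(k):  0  0  1  1  2  2  3  3  0
So g(8) = 0.
Row C is a plain Nim row of size 1, so its Grundy value is 1.
The value of a disjunctive sum is the nim-sum of the parts.
Combined value = 1 ⊕ 0 ⊕ 1 = 0.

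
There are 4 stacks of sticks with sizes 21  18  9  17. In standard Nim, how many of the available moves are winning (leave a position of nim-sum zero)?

Write each in binary and XOR column by column:
  10101  (21)
  10010  (18)
  01001  (9)
  10001  (17)
  -----
  11111  (31)
The overall nim-sum is X = 31. A stack of size p has a winning move iff p XOR X < p (reduce it to p XOR X).
  21: 21 XOR 31 = 10 < 21 — winning move (to 10).
  18: 18 XOR 31 = 13 < 18 — winning move (to 13).
  9: 9 XOR 31 = 22 ≥ 9 — no move.
  17: 17 XOR 31 = 14 < 17 — winning move (to 14).
That gives 3 winning moves.

3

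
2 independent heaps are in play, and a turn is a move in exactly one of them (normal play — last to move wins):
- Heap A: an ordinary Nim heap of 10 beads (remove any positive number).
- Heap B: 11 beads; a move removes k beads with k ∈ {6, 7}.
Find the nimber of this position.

11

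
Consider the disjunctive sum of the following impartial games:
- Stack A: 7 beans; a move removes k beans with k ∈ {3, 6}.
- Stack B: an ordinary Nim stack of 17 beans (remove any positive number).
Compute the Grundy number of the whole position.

19

Build the Grundy sequence for stack A with g(k) = mex{g(k−s) : s ∈ {3, 6}, s ≤ k}:
k:     0  1  2  3  4  5  6  7
g(k):  0  0  0  1  1  1  2  2
So g(7) = 2.
Stack B is a plain Nim stack of size 17, so its Grundy value is 17.
The value of a disjunctive sum is the nim-sum of the parts.
Combined value = 2 ⊕ 17 = 19.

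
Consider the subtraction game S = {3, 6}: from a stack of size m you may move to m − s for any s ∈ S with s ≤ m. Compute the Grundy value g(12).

Grundy values for subtraction set {3, 6}:
k:     0  1  2  3  4  5  6  7  8  9 10 11 12
g(k):  0  0  0  1  1  1  2  2  2  0  0  0  1
So g(12) = 1.

1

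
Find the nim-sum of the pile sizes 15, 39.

Compute the nim-sum pairwise:
15 ⊕ 39 = 40

40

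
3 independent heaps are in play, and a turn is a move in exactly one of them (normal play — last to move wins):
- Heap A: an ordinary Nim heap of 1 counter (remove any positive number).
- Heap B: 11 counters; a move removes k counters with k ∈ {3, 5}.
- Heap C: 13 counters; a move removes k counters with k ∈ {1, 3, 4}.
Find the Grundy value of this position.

2

Heap A is a plain Nim heap of size 1, so its Grundy value is 1.
For heap B, compute g(0), g(1), … with moves {3, 5}:
k:     0  1  2  3  4  5  6  7  8  9 10 11
g(k):  0  0  0  1  1  1  2  2  0  0  0  1
So g(11) = 1.
For heap C, compute g(0), g(1), … with moves {1, 3, 4}:
k:     0  1  2  3  4  5  6  7  8  9 10 11 12 13
g(k):  0  1  0  1  2  3  2  0  1  0  1  2  3  2
So g(13) = 2.
The value of a disjunctive sum is the nim-sum of the parts.
Combined value = 1 XOR 1 XOR 2 = 2.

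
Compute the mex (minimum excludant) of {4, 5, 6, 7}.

0

0 is not in the set, so the mex is 0.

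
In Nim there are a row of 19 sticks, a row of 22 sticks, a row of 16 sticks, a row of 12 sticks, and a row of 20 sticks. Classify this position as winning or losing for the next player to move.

Winning position

Write each in binary and XOR column by column:
  10011  (19)
  10110  (22)
  10000  (16)
  01100  (12)
  10100  (20)
  -----
  01101  (13)
The nim-sum is 13 ≠ 0, so this is an N-position: the player to move can win.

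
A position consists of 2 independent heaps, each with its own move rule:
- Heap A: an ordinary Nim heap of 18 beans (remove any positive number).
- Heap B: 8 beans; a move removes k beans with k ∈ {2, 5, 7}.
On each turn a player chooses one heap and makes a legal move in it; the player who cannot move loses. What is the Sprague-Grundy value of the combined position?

16

Heap A is a plain Nim heap of size 18, so its Grundy value is 18.
For heap B, compute g(0), g(1), … with moves {2, 5, 7}:
k:     0  1  2  3  4  5  6  7  8
g(k):  0  0  1  1  0  2  1  3  2
So g(8) = 2.
By the Sprague-Grundy theorem, the Grundy value of a sum of independent games is the XOR of the component values.
Combined value = 18 ⊕ 2 = 16.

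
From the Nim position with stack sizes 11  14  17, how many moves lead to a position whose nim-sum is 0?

Nim-sum: 11 XOR 14 XOR 17 = 20.
The overall nim-sum is X = 20. A stack of size p has a winning move iff p XOR X < p (reduce it to p XOR X).
  11: 11 XOR 20 = 31 ≥ 11 — no move.
  14: 14 XOR 20 = 26 ≥ 14 — no move.
  17: 17 XOR 20 = 5 < 17 — winning move (to 5).
That gives 1 winning move.

1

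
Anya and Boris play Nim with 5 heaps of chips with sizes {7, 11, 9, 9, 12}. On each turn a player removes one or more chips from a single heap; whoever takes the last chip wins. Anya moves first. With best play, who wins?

Nim-sum: 7 XOR 11 XOR 9 XOR 9 XOR 12 = 0.
The nim-sum is 0, so this is a P-position: the player to move is in a losing position under optimal play; Anya is about to move from it and so loses — Boris wins.

Boris wins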